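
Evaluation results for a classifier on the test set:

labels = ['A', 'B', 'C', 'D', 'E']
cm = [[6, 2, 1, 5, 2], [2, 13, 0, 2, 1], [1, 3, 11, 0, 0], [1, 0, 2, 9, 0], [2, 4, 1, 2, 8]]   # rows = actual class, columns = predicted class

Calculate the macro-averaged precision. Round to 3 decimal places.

0.610

Per-class precision (TP/(TP+FP)):
  A: TP=6, FP=2+1+1+2=6 → 6/12 = 0.5000
  B: TP=13, FP=2+3+0+4=9 → 13/22 = 0.5909
  C: TP=11, FP=1+0+2+1=4 → 11/15 = 0.7333
  D: TP=9, FP=5+2+0+2=9 → 9/18 = 0.5000
  E: TP=8, FP=2+1+0+0=3 → 8/11 = 0.7273
Macro-precision = mean = (0.5000 + 0.5909 + 0.7333 + 0.5000 + 0.7273) / 5 = 0.610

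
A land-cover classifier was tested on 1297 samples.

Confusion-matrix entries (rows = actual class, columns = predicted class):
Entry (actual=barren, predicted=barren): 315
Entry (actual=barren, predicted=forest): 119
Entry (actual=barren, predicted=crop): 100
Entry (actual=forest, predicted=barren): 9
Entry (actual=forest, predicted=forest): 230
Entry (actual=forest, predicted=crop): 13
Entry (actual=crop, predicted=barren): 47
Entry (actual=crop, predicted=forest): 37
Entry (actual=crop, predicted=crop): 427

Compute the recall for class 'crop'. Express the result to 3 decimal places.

Take TP from the diagonal, FP from the rest of the 'crop' prediction marginal, FN from the rest of the 'crop' actual marginal.
recall = TP/(TP+FN).
crop: TP=427, FN=47+37=84 → 427/511 = 0.8356

0.836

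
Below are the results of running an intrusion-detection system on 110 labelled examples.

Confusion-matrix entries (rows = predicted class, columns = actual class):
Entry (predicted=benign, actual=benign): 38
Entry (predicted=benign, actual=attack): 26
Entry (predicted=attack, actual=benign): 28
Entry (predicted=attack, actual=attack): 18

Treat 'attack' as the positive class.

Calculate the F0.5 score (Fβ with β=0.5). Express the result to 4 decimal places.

0.3947

Fβ = (1+β²)·TP / ((1+β²)·TP + β²·FN + FP), with β²=1/4
= 1.25·18 / (1.25·18 + 0.25·26 + 28) = 0.3947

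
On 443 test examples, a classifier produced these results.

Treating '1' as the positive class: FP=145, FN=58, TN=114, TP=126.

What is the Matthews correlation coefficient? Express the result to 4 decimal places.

0.1263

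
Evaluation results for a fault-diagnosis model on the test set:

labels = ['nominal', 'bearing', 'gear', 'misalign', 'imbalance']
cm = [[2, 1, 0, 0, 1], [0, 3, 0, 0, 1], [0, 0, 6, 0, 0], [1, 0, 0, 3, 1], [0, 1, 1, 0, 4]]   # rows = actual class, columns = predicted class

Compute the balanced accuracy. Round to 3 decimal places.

Balanced accuracy = mean of per-class recall.
  nominal: recall = 2/4 = 0.5000
  bearing: recall = 3/4 = 0.7500
  gear: recall = 6/6 = 1.0000
  misalign: recall = 3/5 = 0.6000
  imbalance: recall = 4/6 = 0.6667
Mean = (0.5000 + 0.7500 + 1.0000 + 0.6000 + 0.6667) / 5 = 0.703

0.703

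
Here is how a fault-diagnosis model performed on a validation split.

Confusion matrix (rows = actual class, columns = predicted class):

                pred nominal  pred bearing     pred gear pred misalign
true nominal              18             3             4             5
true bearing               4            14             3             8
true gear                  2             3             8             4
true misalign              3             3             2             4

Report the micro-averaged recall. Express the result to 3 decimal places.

Micro-averaging pools counts across classes: ΣTP=44, ΣFP=44, ΣFN=44.
Micro-recall = TP/(TP+FN) on pooled counts = 0.500 (equals overall accuracy in single-label multiclass).

0.500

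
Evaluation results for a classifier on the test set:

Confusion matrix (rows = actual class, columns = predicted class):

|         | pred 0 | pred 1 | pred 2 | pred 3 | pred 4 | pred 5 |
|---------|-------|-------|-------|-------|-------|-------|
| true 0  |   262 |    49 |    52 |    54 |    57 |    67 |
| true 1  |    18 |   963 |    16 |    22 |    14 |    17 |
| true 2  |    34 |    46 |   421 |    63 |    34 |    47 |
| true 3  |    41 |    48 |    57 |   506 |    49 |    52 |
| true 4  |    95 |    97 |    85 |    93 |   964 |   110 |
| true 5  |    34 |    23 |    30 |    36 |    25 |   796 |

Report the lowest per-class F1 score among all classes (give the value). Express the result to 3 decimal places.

0.511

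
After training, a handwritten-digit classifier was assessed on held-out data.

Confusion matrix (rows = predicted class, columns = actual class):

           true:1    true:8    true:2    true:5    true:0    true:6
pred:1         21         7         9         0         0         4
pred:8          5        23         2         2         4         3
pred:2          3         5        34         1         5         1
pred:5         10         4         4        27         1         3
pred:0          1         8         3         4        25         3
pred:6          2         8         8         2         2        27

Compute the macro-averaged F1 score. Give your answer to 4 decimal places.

Per-class F1 score (2·TP/(2·TP+FP+FN)):
  1: TP=21, FP=7+9+0+0+4=20, FN=5+3+10+1+2=21 → 42/83 = 0.50602
  8: TP=23, FP=5+2+2+4+3=16, FN=7+5+4+8+8=32 → 46/94 = 0.48936
  2: TP=34, FP=3+5+1+5+1=15, FN=9+2+4+3+8=26 → 68/109 = 0.62385
  5: TP=27, FP=10+4+4+1+3=22, FN=0+2+1+4+2=9 → 54/85 = 0.63529
  0: TP=25, FP=1+8+3+4+3=19, FN=0+4+5+1+2=12 → 50/81 = 0.61728
  6: TP=27, FP=2+8+8+2+2=22, FN=4+3+1+3+3=14 → 54/90 = 0.60000
Macro-F1 score = mean = (0.50602 + 0.48936 + 0.62385 + 0.63529 + 0.61728 + 0.60000) / 6 = 0.5786

0.5786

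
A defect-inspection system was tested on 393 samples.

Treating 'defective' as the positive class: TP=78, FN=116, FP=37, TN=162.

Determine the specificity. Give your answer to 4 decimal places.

0.8141

Specificity = TN/(TN+FP) = 162/(162+37) = 0.8141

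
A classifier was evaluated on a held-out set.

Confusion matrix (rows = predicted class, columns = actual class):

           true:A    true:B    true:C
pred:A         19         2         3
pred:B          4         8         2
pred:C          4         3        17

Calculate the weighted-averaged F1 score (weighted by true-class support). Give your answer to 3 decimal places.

Per-class F1 score (2·TP/(2·TP+FP+FN)):
  A: TP=19, FP=2+3=5, FN=4+4=8 → 38/51 = 0.7451
  B: TP=8, FP=4+2=6, FN=2+3=5 → 16/27 = 0.5926
  C: TP=17, FP=4+3=7, FN=3+2=5 → 34/46 = 0.7391
Weighted-F1 score = Σ (supportᵢ/N)·F1 scoreᵢ with N=62: (27/62)·0.7451 + (13/62)·0.5926 + (22/62)·0.7391 = 0.711

0.711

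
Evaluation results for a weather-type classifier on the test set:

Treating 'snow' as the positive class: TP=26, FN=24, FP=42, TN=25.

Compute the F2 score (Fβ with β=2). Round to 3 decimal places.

0.485

Fβ = (1+β²)·TP / ((1+β²)·TP + β²·FN + FP), with β²=4
= 5·26 / (5·26 + 4·24 + 42) = 0.485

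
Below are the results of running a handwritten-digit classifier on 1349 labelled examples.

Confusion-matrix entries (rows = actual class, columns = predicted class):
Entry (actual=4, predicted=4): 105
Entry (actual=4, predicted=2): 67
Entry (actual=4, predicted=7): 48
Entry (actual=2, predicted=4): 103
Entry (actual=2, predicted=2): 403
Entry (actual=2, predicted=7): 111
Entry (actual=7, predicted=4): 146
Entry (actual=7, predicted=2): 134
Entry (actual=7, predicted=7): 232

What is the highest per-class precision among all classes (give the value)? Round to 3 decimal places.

Per-class precision (TP/(TP+FP)):
  4: TP=105, FP=103+146=249 → 105/354 = 0.2966
  2: TP=403, FP=67+134=201 → 403/604 = 0.6672
  7: TP=232, FP=48+111=159 → 232/391 = 0.5934
Highest is class '2' with precision = 0.667.

0.667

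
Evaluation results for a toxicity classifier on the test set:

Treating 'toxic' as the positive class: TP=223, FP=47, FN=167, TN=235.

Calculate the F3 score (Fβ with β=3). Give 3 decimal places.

0.590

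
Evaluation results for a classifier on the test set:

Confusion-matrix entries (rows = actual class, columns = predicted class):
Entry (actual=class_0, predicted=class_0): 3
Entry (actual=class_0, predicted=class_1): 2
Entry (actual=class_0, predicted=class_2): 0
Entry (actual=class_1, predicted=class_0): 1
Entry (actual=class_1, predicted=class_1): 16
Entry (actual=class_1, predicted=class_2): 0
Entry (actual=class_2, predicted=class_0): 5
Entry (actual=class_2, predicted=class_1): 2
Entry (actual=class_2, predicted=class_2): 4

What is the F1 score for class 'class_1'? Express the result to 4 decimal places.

Take TP from the diagonal, FP from the rest of the 'class_1' prediction marginal, FN from the rest of the 'class_1' actual marginal.
F1 score = 2·TP/(2·TP+FP+FN).
class_1: TP=16, FP=2+2=4, FN=1+0=1 → 32/37 = 0.86486

0.8649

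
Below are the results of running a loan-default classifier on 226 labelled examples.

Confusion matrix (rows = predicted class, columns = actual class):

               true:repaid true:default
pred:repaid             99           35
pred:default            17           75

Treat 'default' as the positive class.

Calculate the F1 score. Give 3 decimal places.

0.743

Precision = TP/(TP+FP) = 75/92 = 0.8152
Recall = TP/(TP+FN) = 75/110 = 0.6818
F1 = 2·TP/(2·TP+FP+FN) = 150/202 = 0.743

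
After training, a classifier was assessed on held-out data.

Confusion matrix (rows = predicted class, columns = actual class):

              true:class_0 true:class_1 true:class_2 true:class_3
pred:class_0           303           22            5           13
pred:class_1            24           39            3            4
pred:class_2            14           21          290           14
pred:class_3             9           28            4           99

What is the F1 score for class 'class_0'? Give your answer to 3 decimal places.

Take TP from the diagonal, FP from the rest of the 'class_0' prediction marginal, FN from the rest of the 'class_0' actual marginal.
F1 score = 2·TP/(2·TP+FP+FN).
class_0: TP=303, FP=22+5+13=40, FN=24+14+9=47 → 606/693 = 0.8745

0.874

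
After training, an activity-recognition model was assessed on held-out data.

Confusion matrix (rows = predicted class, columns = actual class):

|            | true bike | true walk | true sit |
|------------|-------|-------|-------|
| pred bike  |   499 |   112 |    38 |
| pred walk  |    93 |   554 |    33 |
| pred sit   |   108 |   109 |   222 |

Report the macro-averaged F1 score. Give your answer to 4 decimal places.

0.7026

Per-class F1 score (2·TP/(2·TP+FP+FN)):
  bike: TP=499, FP=112+38=150, FN=93+108=201 → 998/1349 = 0.73981
  walk: TP=554, FP=93+33=126, FN=112+109=221 → 1108/1455 = 0.76151
  sit: TP=222, FP=108+109=217, FN=38+33=71 → 444/732 = 0.60656
Macro-F1 score = mean = (0.73981 + 0.76151 + 0.60656) / 3 = 0.7026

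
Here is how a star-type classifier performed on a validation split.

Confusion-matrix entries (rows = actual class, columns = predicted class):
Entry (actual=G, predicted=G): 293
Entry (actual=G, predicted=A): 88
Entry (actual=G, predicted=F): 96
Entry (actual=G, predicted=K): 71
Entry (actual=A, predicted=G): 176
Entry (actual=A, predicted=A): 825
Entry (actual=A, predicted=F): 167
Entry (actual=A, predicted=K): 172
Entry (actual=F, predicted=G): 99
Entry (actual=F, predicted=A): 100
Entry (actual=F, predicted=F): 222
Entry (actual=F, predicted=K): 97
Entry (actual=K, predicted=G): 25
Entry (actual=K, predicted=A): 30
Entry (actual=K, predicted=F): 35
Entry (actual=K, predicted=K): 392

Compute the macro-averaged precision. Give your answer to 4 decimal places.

Per-class precision (TP/(TP+FP)):
  G: TP=293, FP=176+99+25=300 → 293/593 = 0.49410
  A: TP=825, FP=88+100+30=218 → 825/1043 = 0.79099
  F: TP=222, FP=96+167+35=298 → 222/520 = 0.42692
  K: TP=392, FP=71+172+97=340 → 392/732 = 0.53552
Macro-precision = mean = (0.49410 + 0.79099 + 0.42692 + 0.53552) / 4 = 0.5619

0.5619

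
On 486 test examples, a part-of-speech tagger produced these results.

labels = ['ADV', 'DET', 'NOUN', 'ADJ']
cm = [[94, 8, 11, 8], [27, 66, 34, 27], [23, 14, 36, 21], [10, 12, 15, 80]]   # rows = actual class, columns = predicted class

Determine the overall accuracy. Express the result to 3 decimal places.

0.568

Accuracy = trace / total = (94+66+36+80=276) / 486 = 276/486 = 0.568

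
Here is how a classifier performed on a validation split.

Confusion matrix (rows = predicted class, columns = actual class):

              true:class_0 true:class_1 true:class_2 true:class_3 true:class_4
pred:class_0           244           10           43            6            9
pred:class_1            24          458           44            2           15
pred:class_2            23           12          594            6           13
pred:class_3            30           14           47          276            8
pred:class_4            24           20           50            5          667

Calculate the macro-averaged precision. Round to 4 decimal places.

0.8298

Per-class precision (TP/(TP+FP)):
  class_0: TP=244, FP=10+43+6+9=68 → 244/312 = 0.78205
  class_1: TP=458, FP=24+44+2+15=85 → 458/543 = 0.84346
  class_2: TP=594, FP=23+12+6+13=54 → 594/648 = 0.91667
  class_3: TP=276, FP=30+14+47+8=99 → 276/375 = 0.73600
  class_4: TP=667, FP=24+20+50+5=99 → 667/766 = 0.87076
Macro-precision = mean = (0.78205 + 0.84346 + 0.91667 + 0.73600 + 0.87076) / 5 = 0.8298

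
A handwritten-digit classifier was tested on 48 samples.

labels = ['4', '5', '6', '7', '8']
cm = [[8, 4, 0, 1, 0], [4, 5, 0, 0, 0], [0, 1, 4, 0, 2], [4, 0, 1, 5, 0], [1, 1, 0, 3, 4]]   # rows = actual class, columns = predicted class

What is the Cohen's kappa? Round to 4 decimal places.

0.4150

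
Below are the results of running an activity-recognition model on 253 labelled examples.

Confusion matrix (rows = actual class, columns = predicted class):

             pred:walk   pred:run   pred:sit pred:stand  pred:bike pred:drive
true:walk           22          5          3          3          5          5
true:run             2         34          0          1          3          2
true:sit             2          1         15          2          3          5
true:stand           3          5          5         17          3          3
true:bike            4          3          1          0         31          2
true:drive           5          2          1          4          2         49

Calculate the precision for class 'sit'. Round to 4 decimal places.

Take TP from the diagonal, FP from the rest of the 'sit' prediction marginal, FN from the rest of the 'sit' actual marginal.
precision = TP/(TP+FP).
sit: TP=15, FP=3+0+5+1+1=10 → 15/25 = 0.60000

0.6000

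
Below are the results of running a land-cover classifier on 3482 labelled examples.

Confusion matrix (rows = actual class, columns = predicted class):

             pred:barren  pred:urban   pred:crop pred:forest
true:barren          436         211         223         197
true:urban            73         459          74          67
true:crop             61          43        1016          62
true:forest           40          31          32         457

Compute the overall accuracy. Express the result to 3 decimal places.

0.680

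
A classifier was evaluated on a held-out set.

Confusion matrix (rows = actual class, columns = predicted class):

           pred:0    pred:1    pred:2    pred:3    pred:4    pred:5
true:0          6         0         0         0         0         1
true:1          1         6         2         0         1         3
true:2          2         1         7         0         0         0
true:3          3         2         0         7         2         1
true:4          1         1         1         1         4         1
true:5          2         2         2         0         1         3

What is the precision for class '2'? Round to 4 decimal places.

0.5833

Take TP from the diagonal, FP from the rest of the '2' prediction marginal, FN from the rest of the '2' actual marginal.
precision = TP/(TP+FP).
2: TP=7, FP=0+2+0+1+2=5 → 7/12 = 0.58333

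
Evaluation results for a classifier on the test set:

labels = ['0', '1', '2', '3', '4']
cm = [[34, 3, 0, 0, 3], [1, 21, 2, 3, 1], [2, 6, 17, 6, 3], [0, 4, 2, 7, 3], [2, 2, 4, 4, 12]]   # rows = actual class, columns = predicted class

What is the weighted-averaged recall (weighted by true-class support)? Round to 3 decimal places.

0.641

Per-class recall (TP/(TP+FN)):
  0: TP=34, FN=3+0+0+3=6 → 34/40 = 0.8500
  1: TP=21, FN=1+2+3+1=7 → 21/28 = 0.7500
  2: TP=17, FN=2+6+6+3=17 → 17/34 = 0.5000
  3: TP=7, FN=0+4+2+3=9 → 7/16 = 0.4375
  4: TP=12, FN=2+2+4+4=12 → 12/24 = 0.5000
Weighted-recall = Σ (supportᵢ/N)·recallᵢ with N=142: (40/142)·0.8500 + (28/142)·0.7500 + (34/142)·0.5000 + (16/142)·0.4375 + (24/142)·0.5000 = 0.641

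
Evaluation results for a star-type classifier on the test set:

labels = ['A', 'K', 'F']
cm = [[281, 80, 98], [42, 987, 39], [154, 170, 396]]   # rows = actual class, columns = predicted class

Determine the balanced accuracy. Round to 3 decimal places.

0.695

Balanced accuracy = mean of per-class recall.
  A: recall = 281/459 = 0.6122
  K: recall = 987/1068 = 0.9242
  F: recall = 396/720 = 0.5500
Mean = (0.6122 + 0.9242 + 0.5500) / 3 = 0.695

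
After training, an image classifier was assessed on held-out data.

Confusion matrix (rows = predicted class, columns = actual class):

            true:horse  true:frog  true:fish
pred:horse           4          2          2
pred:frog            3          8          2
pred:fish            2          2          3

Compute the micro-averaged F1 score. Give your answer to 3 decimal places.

Micro-averaging pools counts across classes: ΣTP=15, ΣFP=13, ΣFN=13.
Micro-F1 score = 2·TP/(2·TP+FP+FN) on pooled counts = 0.536 (equals overall accuracy in single-label multiclass).

0.536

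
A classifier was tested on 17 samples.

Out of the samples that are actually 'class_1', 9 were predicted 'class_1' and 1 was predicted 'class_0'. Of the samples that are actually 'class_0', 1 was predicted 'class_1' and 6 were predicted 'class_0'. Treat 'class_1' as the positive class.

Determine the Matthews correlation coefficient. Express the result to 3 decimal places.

0.757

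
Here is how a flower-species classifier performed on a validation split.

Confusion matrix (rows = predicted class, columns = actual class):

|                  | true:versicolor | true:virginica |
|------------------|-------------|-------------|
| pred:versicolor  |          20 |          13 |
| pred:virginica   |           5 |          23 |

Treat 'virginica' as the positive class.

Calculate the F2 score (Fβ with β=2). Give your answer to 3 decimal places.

Fβ = (1+β²)·TP / ((1+β²)·TP + β²·FN + FP), with β²=4
= 5·23 / (5·23 + 4·13 + 5) = 0.669

0.669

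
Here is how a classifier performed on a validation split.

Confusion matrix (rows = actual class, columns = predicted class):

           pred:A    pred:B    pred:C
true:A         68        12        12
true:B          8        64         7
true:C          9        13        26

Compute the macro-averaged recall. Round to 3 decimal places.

0.697

Per-class recall (TP/(TP+FN)):
  A: TP=68, FN=12+12=24 → 68/92 = 0.7391
  B: TP=64, FN=8+7=15 → 64/79 = 0.8101
  C: TP=26, FN=9+13=22 → 26/48 = 0.5417
Macro-recall = mean = (0.7391 + 0.8101 + 0.5417) / 3 = 0.697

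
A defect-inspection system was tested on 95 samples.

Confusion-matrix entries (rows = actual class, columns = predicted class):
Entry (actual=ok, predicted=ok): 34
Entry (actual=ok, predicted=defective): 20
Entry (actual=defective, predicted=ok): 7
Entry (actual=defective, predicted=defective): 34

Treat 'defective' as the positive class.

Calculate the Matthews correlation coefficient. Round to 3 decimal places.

0.459

MCC = (TP·TN − FP·FN) / √((TP+FP)(TP+FN)(TN+FP)(TN+FN))
Numerator = 34·34 − 20·7 = 1016
Denominator = √(54·41·54·41) = √4901796 = 2214.0000
MCC = 1016 / 2214.0000 = 0.459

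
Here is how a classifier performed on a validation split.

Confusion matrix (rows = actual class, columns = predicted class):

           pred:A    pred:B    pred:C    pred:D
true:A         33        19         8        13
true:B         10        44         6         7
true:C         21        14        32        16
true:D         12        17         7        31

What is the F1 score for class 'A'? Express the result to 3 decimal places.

0.443

Treat 'A' as positive and all other classes as negative.
F1 score = 2·TP/(2·TP+FP+FN).
A: TP=33, FP=10+21+12=43, FN=19+8+13=40 → 66/149 = 0.4430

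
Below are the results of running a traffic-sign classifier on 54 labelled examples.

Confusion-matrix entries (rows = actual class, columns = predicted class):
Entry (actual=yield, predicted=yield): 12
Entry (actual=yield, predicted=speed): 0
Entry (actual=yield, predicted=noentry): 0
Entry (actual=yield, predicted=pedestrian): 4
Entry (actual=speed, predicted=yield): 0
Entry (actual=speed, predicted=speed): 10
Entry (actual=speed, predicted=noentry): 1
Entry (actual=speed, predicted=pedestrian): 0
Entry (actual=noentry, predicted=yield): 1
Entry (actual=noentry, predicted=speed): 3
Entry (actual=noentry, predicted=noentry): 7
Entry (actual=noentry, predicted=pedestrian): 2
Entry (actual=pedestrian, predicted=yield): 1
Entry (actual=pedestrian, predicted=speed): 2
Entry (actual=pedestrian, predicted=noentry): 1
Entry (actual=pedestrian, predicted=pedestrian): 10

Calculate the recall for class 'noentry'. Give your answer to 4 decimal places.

0.5385

Treat 'noentry' as positive and all other classes as negative.
recall = TP/(TP+FN).
noentry: TP=7, FN=1+3+2=6 → 7/13 = 0.53846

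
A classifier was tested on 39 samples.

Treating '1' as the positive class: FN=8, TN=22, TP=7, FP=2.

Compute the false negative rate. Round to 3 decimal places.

0.533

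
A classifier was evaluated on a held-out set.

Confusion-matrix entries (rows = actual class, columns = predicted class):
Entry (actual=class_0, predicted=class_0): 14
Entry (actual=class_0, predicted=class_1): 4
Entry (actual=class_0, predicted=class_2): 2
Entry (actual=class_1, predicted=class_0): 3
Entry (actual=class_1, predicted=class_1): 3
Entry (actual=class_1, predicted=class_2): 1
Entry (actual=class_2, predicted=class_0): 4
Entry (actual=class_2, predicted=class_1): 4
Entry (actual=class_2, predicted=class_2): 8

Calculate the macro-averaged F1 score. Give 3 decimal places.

0.536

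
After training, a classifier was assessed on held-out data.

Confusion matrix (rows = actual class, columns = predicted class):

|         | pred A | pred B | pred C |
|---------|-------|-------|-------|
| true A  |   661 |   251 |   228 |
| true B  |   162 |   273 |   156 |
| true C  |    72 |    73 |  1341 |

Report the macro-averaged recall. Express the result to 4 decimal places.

Per-class recall (TP/(TP+FN)):
  A: TP=661, FN=251+228=479 → 661/1140 = 0.57982
  B: TP=273, FN=162+156=318 → 273/591 = 0.46193
  C: TP=1341, FN=72+73=145 → 1341/1486 = 0.90242
Macro-recall = mean = (0.57982 + 0.46193 + 0.90242) / 3 = 0.6481

0.6481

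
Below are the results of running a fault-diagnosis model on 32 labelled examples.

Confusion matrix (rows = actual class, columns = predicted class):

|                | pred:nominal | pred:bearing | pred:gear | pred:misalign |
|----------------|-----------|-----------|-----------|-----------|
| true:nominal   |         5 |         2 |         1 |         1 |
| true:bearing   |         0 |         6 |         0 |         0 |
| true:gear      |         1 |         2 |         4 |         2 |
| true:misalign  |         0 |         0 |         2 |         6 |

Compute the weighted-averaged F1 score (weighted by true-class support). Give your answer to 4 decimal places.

0.6452

Per-class F1 score (2·TP/(2·TP+FP+FN)):
  nominal: TP=5, FP=0+1+0=1, FN=2+1+1=4 → 10/15 = 0.66667
  bearing: TP=6, FP=2+2+0=4, FN=0+0+0=0 → 12/16 = 0.75000
  gear: TP=4, FP=1+0+2=3, FN=1+2+2=5 → 8/16 = 0.50000
  misalign: TP=6, FP=1+0+2=3, FN=0+0+2=2 → 12/17 = 0.70588
Weighted-F1 score = Σ (supportᵢ/N)·F1 scoreᵢ with N=32: (9/32)·0.66667 + (6/32)·0.75000 + (9/32)·0.50000 + (8/32)·0.70588 = 0.6452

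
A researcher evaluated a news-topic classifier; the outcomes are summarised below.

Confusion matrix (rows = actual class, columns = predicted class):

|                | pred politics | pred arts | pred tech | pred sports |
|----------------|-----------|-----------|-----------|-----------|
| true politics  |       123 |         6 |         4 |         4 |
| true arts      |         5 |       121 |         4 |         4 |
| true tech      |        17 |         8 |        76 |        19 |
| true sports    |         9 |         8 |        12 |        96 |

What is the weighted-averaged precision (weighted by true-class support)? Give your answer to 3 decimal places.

Per-class precision (TP/(TP+FP)):
  politics: TP=123, FP=5+17+9=31 → 123/154 = 0.7987
  arts: TP=121, FP=6+8+8=22 → 121/143 = 0.8462
  tech: TP=76, FP=4+4+12=20 → 76/96 = 0.7917
  sports: TP=96, FP=4+4+19=27 → 96/123 = 0.7805
Weighted-precision = Σ (supportᵢ/N)·precisionᵢ with N=516: (137/516)·0.7987 + (134/516)·0.8462 + (120/516)·0.7917 + (125/516)·0.7805 = 0.805

0.805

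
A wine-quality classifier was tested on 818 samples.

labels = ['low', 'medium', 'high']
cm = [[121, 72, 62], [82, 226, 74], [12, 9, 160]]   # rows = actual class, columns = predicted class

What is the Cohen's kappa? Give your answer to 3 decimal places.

Observed agreement pₒ = trace/N = 507/818 = 0.6198
Expected agreement pₑ = Σ (rowᵢ·colᵢ)/N² = (255·215 + 382·307 + 181·296)/818² = 0.3373
κ = (pₒ − pₑ)/(1 − pₑ) = (0.6198 − 0.3373)/(1 − 0.3373) = 0.426

0.426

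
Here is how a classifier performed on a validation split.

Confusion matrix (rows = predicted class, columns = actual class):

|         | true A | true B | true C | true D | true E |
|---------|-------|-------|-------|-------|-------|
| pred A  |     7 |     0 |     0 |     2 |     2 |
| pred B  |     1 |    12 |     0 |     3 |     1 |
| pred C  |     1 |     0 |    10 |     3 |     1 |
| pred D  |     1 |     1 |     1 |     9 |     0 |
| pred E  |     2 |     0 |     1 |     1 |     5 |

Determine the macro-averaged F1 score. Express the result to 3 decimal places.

0.661

Per-class F1 score (2·TP/(2·TP+FP+FN)):
  A: TP=7, FP=0+0+2+2=4, FN=1+1+1+2=5 → 14/23 = 0.6087
  B: TP=12, FP=1+0+3+1=5, FN=0+0+1+0=1 → 24/30 = 0.8000
  C: TP=10, FP=1+0+3+1=5, FN=0+0+1+1=2 → 20/27 = 0.7407
  D: TP=9, FP=1+1+1+0=3, FN=2+3+3+1=9 → 18/30 = 0.6000
  E: TP=5, FP=2+0+1+1=4, FN=2+1+1+0=4 → 10/18 = 0.5556
Macro-F1 score = mean = (0.6087 + 0.8000 + 0.7407 + 0.6000 + 0.5556) / 5 = 0.661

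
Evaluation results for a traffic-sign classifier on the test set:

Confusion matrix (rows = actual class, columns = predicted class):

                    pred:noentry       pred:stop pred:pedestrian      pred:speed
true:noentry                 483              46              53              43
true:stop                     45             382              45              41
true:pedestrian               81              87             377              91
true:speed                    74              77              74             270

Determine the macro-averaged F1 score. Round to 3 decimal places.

0.660

Per-class F1 score (2·TP/(2·TP+FP+FN)):
  noentry: TP=483, FP=45+81+74=200, FN=46+53+43=142 → 966/1308 = 0.7385
  stop: TP=382, FP=46+87+77=210, FN=45+45+41=131 → 764/1105 = 0.6914
  pedestrian: TP=377, FP=53+45+74=172, FN=81+87+91=259 → 754/1185 = 0.6363
  speed: TP=270, FP=43+41+91=175, FN=74+77+74=225 → 540/940 = 0.5745
Macro-F1 score = mean = (0.7385 + 0.6914 + 0.6363 + 0.5745) / 4 = 0.660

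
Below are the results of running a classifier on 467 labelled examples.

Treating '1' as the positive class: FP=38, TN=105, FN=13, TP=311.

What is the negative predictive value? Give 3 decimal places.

0.890

NPV = TN/(TN+FN) = 105/(105+13) = 0.890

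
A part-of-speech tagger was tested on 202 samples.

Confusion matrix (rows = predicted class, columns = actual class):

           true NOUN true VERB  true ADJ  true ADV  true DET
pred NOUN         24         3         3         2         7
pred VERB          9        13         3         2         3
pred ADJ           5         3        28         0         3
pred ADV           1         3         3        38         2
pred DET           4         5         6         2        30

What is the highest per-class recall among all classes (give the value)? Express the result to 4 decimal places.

0.8636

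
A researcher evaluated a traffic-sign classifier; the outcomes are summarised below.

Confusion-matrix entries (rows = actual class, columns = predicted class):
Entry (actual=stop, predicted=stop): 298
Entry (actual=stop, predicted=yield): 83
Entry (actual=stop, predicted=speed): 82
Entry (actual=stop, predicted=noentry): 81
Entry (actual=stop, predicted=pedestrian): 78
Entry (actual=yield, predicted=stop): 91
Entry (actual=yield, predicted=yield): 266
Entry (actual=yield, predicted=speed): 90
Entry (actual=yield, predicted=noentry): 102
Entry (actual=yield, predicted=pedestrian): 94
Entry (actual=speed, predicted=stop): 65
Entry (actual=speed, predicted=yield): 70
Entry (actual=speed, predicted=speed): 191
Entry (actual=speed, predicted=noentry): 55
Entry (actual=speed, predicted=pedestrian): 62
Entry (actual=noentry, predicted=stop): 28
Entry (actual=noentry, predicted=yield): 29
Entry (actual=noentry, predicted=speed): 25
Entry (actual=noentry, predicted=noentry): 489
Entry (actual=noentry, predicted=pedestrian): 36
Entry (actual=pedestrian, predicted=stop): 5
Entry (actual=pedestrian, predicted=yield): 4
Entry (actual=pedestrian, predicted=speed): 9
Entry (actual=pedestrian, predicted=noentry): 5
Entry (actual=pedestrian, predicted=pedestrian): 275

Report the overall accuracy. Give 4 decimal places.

0.5813

Accuracy = trace / total = (298+266+191+489+275=1519) / 2613 = 1519/2613 = 0.5813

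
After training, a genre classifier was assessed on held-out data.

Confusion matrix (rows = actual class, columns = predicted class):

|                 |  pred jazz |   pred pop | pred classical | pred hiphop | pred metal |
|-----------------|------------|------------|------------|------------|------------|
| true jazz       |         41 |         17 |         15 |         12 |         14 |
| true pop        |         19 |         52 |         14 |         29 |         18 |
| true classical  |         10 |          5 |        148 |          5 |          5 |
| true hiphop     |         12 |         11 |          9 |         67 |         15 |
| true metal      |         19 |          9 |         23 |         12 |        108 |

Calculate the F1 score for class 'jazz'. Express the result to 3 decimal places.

0.410

Take TP from the diagonal, FP from the rest of the 'jazz' prediction marginal, FN from the rest of the 'jazz' actual marginal.
F1 score = 2·TP/(2·TP+FP+FN).
jazz: TP=41, FP=19+10+12+19=60, FN=17+15+12+14=58 → 82/200 = 0.4100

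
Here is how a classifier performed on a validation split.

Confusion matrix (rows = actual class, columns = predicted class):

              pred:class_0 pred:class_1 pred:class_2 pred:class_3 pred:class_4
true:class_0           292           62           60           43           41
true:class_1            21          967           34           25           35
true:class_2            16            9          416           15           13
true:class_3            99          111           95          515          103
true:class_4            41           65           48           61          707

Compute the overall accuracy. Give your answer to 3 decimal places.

Accuracy = trace / total = (292+967+416+515+707=2897) / 3894 = 2897/3894 = 0.744

0.744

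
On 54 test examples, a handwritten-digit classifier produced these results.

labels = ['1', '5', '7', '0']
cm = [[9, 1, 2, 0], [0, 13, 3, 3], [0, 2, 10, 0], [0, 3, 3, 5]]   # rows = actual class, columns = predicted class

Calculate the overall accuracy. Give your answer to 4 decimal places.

0.6852

Accuracy = trace / total = (9+13+10+5=37) / 54 = 37/54 = 0.6852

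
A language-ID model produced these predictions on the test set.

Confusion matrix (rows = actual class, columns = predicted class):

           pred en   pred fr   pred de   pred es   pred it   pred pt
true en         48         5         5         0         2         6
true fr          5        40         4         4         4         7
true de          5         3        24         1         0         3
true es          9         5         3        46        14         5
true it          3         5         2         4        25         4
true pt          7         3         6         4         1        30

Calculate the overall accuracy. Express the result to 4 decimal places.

0.6228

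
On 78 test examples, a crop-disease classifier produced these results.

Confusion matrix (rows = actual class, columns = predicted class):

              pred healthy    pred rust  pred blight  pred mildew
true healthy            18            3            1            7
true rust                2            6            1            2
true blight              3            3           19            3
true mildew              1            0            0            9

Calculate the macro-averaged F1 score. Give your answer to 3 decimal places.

0.639

Per-class F1 score (2·TP/(2·TP+FP+FN)):
  healthy: TP=18, FP=2+3+1=6, FN=3+1+7=11 → 36/53 = 0.6792
  rust: TP=6, FP=3+3+0=6, FN=2+1+2=5 → 12/23 = 0.5217
  blight: TP=19, FP=1+1+0=2, FN=3+3+3=9 → 38/49 = 0.7755
  mildew: TP=9, FP=7+2+3=12, FN=1+0+0=1 → 18/31 = 0.5806
Macro-F1 score = mean = (0.6792 + 0.5217 + 0.7755 + 0.5806) / 4 = 0.639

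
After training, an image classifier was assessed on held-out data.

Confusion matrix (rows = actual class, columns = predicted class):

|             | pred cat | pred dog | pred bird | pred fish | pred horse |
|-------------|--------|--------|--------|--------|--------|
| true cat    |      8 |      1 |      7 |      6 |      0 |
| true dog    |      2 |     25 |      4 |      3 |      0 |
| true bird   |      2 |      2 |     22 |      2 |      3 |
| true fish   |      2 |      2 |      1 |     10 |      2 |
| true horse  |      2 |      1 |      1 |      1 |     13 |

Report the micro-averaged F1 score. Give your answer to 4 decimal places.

Micro-averaging pools counts across classes: ΣTP=78, ΣFP=44, ΣFN=44.
Micro-F1 score = 2·TP/(2·TP+FP+FN) on pooled counts = 0.6393 (equals overall accuracy in single-label multiclass).

0.6393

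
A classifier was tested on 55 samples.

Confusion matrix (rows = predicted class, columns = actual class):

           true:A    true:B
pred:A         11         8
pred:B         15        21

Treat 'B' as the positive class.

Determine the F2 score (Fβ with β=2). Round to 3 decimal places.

0.691

Fβ = (1+β²)·TP / ((1+β²)·TP + β²·FN + FP), with β²=4
= 5·21 / (5·21 + 4·8 + 15) = 0.691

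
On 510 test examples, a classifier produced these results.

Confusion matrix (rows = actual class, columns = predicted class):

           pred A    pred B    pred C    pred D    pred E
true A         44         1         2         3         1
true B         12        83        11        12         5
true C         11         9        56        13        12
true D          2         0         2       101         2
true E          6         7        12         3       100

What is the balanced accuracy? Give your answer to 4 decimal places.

0.7634

Balanced accuracy = mean of per-class recall.
  A: recall = 44/51 = 0.86275
  B: recall = 83/123 = 0.67480
  C: recall = 56/101 = 0.55446
  D: recall = 101/107 = 0.94393
  E: recall = 100/128 = 0.78125
Mean = (0.86275 + 0.67480 + 0.55446 + 0.94393 + 0.78125) / 5 = 0.7634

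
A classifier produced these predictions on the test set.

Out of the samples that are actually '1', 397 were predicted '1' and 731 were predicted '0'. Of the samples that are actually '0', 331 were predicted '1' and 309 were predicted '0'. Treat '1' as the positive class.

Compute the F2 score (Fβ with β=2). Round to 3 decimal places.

Fβ = (1+β²)·TP / ((1+β²)·TP + β²·FN + FP), with β²=4
= 5·397 / (5·397 + 4·731 + 331) = 0.379

0.379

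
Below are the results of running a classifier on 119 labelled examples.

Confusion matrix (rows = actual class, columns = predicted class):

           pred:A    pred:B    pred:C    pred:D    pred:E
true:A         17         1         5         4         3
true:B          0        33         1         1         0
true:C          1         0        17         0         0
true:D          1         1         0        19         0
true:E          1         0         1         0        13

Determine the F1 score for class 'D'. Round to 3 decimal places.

Treat 'D' as positive and all other classes as negative.
F1 score = 2·TP/(2·TP+FP+FN).
D: TP=19, FP=4+1+0+0=5, FN=1+1+0+0=2 → 38/45 = 0.8444

0.844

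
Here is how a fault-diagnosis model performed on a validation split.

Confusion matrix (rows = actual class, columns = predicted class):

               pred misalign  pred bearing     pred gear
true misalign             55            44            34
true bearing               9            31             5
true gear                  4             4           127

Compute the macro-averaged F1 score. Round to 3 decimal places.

Per-class F1 score (2·TP/(2·TP+FP+FN)):
  misalign: TP=55, FP=9+4=13, FN=44+34=78 → 110/201 = 0.5473
  bearing: TP=31, FP=44+4=48, FN=9+5=14 → 62/124 = 0.5000
  gear: TP=127, FP=34+5=39, FN=4+4=8 → 254/301 = 0.8439
Macro-F1 score = mean = (0.5473 + 0.5000 + 0.8439) / 3 = 0.630

0.630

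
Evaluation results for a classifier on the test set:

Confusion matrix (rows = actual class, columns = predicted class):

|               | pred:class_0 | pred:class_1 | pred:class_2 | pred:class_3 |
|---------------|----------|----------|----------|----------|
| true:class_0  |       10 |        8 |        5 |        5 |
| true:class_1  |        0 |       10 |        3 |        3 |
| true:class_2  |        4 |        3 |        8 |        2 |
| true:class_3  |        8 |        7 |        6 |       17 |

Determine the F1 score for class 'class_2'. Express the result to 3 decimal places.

0.410

F1 score = 2·TP/(2·TP+FP+FN).
class_2: TP=8, FP=5+3+6=14, FN=4+3+2=9 → 16/39 = 0.4103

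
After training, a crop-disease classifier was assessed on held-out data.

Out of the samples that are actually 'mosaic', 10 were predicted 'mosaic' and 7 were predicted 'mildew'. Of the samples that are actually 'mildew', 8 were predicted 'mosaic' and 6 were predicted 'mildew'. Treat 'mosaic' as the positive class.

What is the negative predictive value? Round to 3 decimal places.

0.462

NPV = TN/(TN+FN) = 6/(6+7) = 0.462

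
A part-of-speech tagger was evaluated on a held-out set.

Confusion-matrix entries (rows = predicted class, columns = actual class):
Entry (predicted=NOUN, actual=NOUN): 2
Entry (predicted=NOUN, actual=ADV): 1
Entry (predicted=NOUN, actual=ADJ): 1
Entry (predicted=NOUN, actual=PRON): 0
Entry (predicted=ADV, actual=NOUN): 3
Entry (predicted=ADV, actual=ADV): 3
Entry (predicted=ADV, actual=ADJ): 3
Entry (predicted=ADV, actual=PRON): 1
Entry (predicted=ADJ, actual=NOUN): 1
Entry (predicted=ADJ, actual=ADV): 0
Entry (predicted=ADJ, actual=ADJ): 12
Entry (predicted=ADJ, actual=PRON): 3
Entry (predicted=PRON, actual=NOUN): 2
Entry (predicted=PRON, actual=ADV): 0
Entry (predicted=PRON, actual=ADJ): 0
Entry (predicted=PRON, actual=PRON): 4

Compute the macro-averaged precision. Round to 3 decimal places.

Per-class precision (TP/(TP+FP)):
  NOUN: TP=2, FP=1+1+0=2 → 2/4 = 0.5000
  ADV: TP=3, FP=3+3+1=7 → 3/10 = 0.3000
  ADJ: TP=12, FP=1+0+3=4 → 12/16 = 0.7500
  PRON: TP=4, FP=2+0+0=2 → 4/6 = 0.6667
Macro-precision = mean = (0.5000 + 0.3000 + 0.7500 + 0.6667) / 4 = 0.554

0.554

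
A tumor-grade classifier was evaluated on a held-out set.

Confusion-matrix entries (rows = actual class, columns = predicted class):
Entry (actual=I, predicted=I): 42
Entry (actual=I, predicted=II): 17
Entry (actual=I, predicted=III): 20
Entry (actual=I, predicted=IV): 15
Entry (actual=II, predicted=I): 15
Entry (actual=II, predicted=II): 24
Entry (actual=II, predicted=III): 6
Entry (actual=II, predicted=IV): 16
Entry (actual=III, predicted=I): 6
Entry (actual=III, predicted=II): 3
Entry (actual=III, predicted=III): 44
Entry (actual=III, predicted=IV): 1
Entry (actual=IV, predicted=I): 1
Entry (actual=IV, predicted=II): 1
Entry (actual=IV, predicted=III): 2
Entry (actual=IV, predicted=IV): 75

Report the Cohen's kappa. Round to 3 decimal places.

Observed agreement pₒ = trace/N = 185/288 = 0.6424
Expected agreement pₑ = Σ (rowᵢ·colᵢ)/N² = (94·64 + 61·45 + 54·72 + 79·107)/288² = 0.2544
κ = (pₒ − pₑ)/(1 − pₑ) = (0.6424 − 0.2544)/(1 − 0.2544) = 0.520

0.520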